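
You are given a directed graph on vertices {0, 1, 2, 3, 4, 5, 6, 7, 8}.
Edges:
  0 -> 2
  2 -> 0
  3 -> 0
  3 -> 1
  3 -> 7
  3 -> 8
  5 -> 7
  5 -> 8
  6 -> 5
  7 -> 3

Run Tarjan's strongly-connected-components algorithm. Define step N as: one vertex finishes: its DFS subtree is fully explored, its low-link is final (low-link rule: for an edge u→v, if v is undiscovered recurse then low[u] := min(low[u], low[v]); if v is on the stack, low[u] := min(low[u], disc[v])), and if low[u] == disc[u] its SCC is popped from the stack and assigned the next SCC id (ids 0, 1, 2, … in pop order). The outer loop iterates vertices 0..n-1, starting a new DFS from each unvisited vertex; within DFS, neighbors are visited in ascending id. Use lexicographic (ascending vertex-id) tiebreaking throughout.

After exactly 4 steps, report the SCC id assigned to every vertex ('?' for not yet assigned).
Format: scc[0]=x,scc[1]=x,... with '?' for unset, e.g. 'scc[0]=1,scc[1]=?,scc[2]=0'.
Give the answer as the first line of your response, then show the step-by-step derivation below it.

scc[0]=0,scc[1]=1,scc[2]=0,scc[3]=?,scc[4]=?,scc[5]=?,scc[6]=?,scc[7]=?,scc[8]=?

step 1: low=(low[0]=0,low[1]=?,low[2]=0,low[3]=?,low[4]=?,low[5]=?,low[6]=?,low[7]=?,low[8]=?); scc=(scc[0]=?,scc[1]=?,scc[2]=?,scc[3]=?,scc[4]=?,scc[5]=?,scc[6]=?,scc[7]=?,scc[8]=?)
step 2: low=(low[0]=0,low[1]=?,low[2]=0,low[3]=?,low[4]=?,low[5]=?,low[6]=?,low[7]=?,low[8]=?); scc=(scc[0]=0,scc[1]=?,scc[2]=0,scc[3]=?,scc[4]=?,scc[5]=?,scc[6]=?,scc[7]=?,scc[8]=?)
step 3: low=(low[0]=0,low[1]=2,low[2]=0,low[3]=?,low[4]=?,low[5]=?,low[6]=?,low[7]=?,low[8]=?); scc=(scc[0]=0,scc[1]=1,scc[2]=0,scc[3]=?,scc[4]=?,scc[5]=?,scc[6]=?,scc[7]=?,scc[8]=?)
step 4: low=(low[0]=0,low[1]=2,low[2]=0,low[3]=3,low[4]=?,low[5]=?,low[6]=?,low[7]=3,low[8]=?); scc=(scc[0]=0,scc[1]=1,scc[2]=0,scc[3]=?,scc[4]=?,scc[5]=?,scc[6]=?,scc[7]=?,scc[8]=?)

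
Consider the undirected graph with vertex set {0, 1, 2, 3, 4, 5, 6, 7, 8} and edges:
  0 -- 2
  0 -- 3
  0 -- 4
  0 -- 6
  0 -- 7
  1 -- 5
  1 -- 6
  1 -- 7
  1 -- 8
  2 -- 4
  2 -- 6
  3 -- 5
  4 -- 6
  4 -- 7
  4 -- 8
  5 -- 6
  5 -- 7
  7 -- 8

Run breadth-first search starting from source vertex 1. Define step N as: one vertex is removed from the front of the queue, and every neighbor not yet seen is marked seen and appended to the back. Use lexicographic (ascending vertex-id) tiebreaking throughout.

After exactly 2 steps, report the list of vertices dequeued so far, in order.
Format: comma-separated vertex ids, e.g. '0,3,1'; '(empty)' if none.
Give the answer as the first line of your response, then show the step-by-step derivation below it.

1,5

step 1: dequeue 1; queue=[5,6,7,8]; order=1
step 2: dequeue 5; queue=[6,7,8,3]; order=1,5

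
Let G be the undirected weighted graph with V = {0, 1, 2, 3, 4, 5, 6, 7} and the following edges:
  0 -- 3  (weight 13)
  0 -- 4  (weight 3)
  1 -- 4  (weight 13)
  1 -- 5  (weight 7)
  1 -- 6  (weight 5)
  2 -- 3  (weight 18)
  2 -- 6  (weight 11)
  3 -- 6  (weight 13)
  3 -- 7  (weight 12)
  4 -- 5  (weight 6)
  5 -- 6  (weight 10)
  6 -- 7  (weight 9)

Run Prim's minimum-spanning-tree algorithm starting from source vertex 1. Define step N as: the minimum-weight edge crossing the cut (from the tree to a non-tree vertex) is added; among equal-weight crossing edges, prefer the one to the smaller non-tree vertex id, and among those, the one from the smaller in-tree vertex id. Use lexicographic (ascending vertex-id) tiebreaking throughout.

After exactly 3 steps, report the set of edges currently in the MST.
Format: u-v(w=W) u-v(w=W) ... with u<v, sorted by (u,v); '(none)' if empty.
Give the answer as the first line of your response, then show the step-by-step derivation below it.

1-5(w=7) 1-6(w=5) 4-5(w=6)

step 1: add edge 1-6 (w=5); MST = {1-6(w=5)}
step 2: add edge 1-5 (w=7); MST = {1-5(w=7) 1-6(w=5)}
step 3: add edge 4-5 (w=6); MST = {1-5(w=7) 1-6(w=5) 4-5(w=6)}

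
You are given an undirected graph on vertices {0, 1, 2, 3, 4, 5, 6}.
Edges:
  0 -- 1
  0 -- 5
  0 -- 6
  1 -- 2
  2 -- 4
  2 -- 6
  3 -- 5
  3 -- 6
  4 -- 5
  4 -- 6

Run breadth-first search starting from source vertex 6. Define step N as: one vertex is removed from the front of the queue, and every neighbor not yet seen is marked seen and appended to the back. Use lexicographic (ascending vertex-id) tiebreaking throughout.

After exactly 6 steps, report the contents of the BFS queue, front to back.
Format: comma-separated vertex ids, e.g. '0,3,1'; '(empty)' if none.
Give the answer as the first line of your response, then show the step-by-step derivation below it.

5

step 1: dequeue 6; queue=[0,2,3,4]; order=6
step 2: dequeue 0; queue=[2,3,4,1,5]; order=6,0
step 3: dequeue 2; queue=[3,4,1,5]; order=6,0,2
step 4: dequeue 3; queue=[4,1,5]; order=6,0,2,3
step 5: dequeue 4; queue=[1,5]; order=6,0,2,3,4
step 6: dequeue 1; queue=[5]; order=6,0,2,3,4,1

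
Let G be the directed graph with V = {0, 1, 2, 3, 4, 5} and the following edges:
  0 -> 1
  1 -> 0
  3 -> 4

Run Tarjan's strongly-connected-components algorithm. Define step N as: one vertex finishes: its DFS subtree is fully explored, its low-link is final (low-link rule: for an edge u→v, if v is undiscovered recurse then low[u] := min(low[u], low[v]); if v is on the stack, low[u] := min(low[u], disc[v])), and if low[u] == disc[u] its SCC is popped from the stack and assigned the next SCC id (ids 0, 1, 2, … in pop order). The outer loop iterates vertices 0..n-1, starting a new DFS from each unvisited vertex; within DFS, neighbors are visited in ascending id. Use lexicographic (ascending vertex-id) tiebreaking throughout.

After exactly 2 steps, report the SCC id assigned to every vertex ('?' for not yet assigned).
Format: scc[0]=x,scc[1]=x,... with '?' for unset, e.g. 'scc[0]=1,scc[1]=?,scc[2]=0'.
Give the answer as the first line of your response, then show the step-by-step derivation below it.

scc[0]=0,scc[1]=0,scc[2]=?,scc[3]=?,scc[4]=?,scc[5]=?

step 1: low=(low[0]=0,low[1]=0,low[2]=?,low[3]=?,low[4]=?,low[5]=?); scc=(scc[0]=?,scc[1]=?,scc[2]=?,scc[3]=?,scc[4]=?,scc[5]=?)
step 2: low=(low[0]=0,low[1]=0,low[2]=?,low[3]=?,low[4]=?,low[5]=?); scc=(scc[0]=0,scc[1]=0,scc[2]=?,scc[3]=?,scc[4]=?,scc[5]=?)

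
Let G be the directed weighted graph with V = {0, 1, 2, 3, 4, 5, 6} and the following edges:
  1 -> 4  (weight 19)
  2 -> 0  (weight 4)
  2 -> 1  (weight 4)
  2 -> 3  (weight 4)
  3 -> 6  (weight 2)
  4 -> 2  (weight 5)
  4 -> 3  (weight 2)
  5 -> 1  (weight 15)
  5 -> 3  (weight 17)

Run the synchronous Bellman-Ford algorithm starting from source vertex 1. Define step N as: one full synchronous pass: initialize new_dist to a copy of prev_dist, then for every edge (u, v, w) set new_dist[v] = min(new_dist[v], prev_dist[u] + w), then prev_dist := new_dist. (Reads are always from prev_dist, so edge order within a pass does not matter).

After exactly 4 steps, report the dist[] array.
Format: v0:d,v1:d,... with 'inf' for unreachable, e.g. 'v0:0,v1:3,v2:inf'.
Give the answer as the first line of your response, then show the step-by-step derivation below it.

v0:28,v1:0,v2:24,v3:21,v4:19,v5:inf,v6:23

step 1: dist = v0:inf,v1:0,v2:inf,v3:inf,v4:19,v5:inf,v6:inf
step 2: dist = v0:inf,v1:0,v2:24,v3:21,v4:19,v5:inf,v6:inf
step 3: dist = v0:28,v1:0,v2:24,v3:21,v4:19,v5:inf,v6:23
step 4: dist = v0:28,v1:0,v2:24,v3:21,v4:19,v5:inf,v6:23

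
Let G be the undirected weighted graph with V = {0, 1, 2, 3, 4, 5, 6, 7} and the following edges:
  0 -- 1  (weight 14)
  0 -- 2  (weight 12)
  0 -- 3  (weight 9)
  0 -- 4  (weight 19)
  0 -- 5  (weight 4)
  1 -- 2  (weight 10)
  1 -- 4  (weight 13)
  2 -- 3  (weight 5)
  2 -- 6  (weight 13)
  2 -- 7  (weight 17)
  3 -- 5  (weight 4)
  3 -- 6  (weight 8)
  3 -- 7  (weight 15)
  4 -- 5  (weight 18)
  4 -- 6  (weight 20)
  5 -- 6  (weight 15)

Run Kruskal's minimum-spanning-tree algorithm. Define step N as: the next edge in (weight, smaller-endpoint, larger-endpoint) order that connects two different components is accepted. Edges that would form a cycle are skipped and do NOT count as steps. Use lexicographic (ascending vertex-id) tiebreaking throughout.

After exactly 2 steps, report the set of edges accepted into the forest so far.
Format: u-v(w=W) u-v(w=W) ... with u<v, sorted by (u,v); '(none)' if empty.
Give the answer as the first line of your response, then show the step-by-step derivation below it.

0-5(w=4) 3-5(w=4)

step 1: add edge 0-5 (w=4); MST = {0-5(w=4)}
step 2: add edge 3-5 (w=4); MST = {0-5(w=4) 3-5(w=4)}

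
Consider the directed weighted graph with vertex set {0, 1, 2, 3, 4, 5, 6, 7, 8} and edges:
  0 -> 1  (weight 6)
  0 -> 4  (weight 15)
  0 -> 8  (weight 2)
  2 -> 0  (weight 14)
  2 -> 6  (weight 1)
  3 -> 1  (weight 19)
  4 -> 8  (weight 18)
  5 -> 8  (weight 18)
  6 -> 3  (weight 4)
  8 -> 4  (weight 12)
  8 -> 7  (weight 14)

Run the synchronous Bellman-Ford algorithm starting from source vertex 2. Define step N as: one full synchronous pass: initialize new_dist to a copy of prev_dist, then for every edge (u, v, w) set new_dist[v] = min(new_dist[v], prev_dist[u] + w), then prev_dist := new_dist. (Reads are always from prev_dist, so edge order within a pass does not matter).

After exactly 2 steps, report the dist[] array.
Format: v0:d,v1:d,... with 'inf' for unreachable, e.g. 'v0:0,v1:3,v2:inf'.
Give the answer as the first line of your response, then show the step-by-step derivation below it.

v0:14,v1:20,v2:0,v3:5,v4:29,v5:inf,v6:1,v7:inf,v8:16

step 1: dist = v0:14,v1:inf,v2:0,v3:inf,v4:inf,v5:inf,v6:1,v7:inf,v8:inf
step 2: dist = v0:14,v1:20,v2:0,v3:5,v4:29,v5:inf,v6:1,v7:inf,v8:16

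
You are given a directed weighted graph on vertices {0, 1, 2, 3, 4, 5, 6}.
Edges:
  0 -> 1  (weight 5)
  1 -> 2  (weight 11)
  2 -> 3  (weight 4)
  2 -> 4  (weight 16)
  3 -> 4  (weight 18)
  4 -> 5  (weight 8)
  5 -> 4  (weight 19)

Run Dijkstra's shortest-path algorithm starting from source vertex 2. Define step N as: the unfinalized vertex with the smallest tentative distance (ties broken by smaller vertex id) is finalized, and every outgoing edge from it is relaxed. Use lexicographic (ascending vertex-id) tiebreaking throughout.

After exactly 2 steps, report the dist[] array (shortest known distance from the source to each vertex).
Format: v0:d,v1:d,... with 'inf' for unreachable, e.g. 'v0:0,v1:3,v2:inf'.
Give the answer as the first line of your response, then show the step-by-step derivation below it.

v0:inf,v1:inf,v2:0,v3:4,v4:16,v5:inf,v6:inf

step 1: dist = v0:inf,v1:inf,v2:0,v3:4,v4:16,v5:inf,v6:inf
step 2: dist = v0:inf,v1:inf,v2:0,v3:4,v4:16,v5:inf,v6:inf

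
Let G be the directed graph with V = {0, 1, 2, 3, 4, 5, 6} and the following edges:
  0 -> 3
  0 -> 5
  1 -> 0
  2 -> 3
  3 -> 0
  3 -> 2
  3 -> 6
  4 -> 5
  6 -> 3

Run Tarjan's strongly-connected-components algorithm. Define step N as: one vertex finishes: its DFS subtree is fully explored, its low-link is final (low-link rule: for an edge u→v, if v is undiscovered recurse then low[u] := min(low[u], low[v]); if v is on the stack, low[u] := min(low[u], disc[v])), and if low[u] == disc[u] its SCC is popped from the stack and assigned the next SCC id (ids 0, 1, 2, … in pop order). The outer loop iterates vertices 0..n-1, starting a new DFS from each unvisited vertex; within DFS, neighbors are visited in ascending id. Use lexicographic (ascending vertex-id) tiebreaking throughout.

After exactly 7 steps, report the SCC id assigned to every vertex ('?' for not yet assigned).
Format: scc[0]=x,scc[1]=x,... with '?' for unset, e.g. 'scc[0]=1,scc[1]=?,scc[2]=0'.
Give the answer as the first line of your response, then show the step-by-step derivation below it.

scc[0]=1,scc[1]=2,scc[2]=1,scc[3]=1,scc[4]=3,scc[5]=0,scc[6]=1

step 1: low=(low[0]=0,low[1]=?,low[2]=1,low[3]=0,low[4]=?,low[5]=?,low[6]=?); scc=(scc[0]=?,scc[1]=?,scc[2]=?,scc[3]=?,scc[4]=?,scc[5]=?,scc[6]=?)
step 2: low=(low[0]=0,low[1]=?,low[2]=1,low[3]=0,low[4]=?,low[5]=?,low[6]=1); scc=(scc[0]=?,scc[1]=?,scc[2]=?,scc[3]=?,scc[4]=?,scc[5]=?,scc[6]=?)
step 3: low=(low[0]=0,low[1]=?,low[2]=1,low[3]=0,low[4]=?,low[5]=?,low[6]=1); scc=(scc[0]=?,scc[1]=?,scc[2]=?,scc[3]=?,scc[4]=?,scc[5]=?,scc[6]=?)
step 4: low=(low[0]=0,low[1]=?,low[2]=1,low[3]=0,low[4]=?,low[5]=4,low[6]=1); scc=(scc[0]=?,scc[1]=?,scc[2]=?,scc[3]=?,scc[4]=?,scc[5]=0,scc[6]=?)
step 5: low=(low[0]=0,low[1]=?,low[2]=1,low[3]=0,low[4]=?,low[5]=4,low[6]=1); scc=(scc[0]=1,scc[1]=?,scc[2]=1,scc[3]=1,scc[4]=?,scc[5]=0,scc[6]=1)
step 6: low=(low[0]=0,low[1]=5,low[2]=1,low[3]=0,low[4]=?,low[5]=4,low[6]=1); scc=(scc[0]=1,scc[1]=2,scc[2]=1,scc[3]=1,scc[4]=?,scc[5]=0,scc[6]=1)
step 7: low=(low[0]=0,low[1]=5,low[2]=1,low[3]=0,low[4]=6,low[5]=4,low[6]=1); scc=(scc[0]=1,scc[1]=2,scc[2]=1,scc[3]=1,scc[4]=3,scc[5]=0,scc[6]=1)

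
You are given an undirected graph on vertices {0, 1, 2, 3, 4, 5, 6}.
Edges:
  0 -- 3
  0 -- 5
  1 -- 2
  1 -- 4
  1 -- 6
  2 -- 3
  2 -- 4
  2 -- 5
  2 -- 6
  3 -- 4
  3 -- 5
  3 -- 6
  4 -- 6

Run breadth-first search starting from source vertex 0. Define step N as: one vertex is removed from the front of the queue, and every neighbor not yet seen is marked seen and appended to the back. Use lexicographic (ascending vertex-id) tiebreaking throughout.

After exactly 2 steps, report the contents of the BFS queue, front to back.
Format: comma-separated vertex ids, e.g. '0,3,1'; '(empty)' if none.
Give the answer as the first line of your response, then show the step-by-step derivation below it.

5,2,4,6

step 1: dequeue 0; queue=[3,5]; order=0
step 2: dequeue 3; queue=[5,2,4,6]; order=0,3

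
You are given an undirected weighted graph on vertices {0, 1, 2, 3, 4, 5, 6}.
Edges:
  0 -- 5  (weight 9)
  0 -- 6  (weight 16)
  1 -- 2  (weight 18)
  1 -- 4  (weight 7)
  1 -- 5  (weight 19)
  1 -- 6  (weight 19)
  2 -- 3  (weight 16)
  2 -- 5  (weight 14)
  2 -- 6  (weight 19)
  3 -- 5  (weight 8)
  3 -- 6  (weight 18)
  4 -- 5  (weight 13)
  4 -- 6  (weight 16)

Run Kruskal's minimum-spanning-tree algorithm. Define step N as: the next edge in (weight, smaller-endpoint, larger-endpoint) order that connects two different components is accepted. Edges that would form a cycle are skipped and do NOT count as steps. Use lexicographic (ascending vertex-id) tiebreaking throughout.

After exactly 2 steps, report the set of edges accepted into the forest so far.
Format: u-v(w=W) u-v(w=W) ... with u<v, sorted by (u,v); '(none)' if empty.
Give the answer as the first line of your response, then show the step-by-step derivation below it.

1-4(w=7) 3-5(w=8)

step 1: add edge 1-4 (w=7); MST = {1-4(w=7)}
step 2: add edge 3-5 (w=8); MST = {1-4(w=7) 3-5(w=8)}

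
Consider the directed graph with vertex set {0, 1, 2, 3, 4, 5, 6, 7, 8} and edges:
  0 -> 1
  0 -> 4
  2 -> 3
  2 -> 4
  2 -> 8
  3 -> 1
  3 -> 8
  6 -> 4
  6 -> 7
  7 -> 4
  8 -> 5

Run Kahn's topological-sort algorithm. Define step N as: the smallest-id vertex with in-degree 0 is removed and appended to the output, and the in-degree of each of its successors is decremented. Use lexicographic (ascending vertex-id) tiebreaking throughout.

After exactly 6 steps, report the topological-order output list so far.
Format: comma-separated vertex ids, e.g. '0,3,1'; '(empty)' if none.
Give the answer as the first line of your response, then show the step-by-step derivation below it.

0,2,3,1,6,7

step 1: output 0; order=[0]; indeg=(0,1,0,1,3,1,0,1,2)
step 2: output 2; order=[0,2]; indeg=(0,1,0,0,2,1,0,1,1)
step 3: output 3; order=[0,2,3]; indeg=(0,0,0,0,2,1,0,1,0)
step 4: output 1; order=[0,2,3,1]; indeg=(0,0,0,0,2,1,0,1,0)
step 5: output 6; order=[0,2,3,1,6]; indeg=(0,0,0,0,1,1,0,0,0)
step 6: output 7; order=[0,2,3,1,6,7]; indeg=(0,0,0,0,0,1,0,0,0)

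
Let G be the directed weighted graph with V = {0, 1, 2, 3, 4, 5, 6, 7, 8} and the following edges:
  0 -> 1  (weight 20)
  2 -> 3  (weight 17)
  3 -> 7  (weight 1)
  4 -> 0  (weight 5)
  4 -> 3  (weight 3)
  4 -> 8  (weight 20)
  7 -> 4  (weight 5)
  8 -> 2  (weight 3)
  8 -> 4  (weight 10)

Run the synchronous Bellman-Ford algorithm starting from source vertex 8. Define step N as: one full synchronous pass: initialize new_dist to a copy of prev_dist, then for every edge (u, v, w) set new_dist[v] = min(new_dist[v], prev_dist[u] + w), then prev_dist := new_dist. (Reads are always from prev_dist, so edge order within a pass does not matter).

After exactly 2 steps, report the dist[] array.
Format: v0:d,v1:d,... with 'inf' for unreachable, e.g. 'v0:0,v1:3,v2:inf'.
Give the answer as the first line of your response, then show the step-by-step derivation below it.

v0:15,v1:inf,v2:3,v3:13,v4:10,v5:inf,v6:inf,v7:inf,v8:0

step 1: dist = v0:inf,v1:inf,v2:3,v3:inf,v4:10,v5:inf,v6:inf,v7:inf,v8:0
step 2: dist = v0:15,v1:inf,v2:3,v3:13,v4:10,v5:inf,v6:inf,v7:inf,v8:0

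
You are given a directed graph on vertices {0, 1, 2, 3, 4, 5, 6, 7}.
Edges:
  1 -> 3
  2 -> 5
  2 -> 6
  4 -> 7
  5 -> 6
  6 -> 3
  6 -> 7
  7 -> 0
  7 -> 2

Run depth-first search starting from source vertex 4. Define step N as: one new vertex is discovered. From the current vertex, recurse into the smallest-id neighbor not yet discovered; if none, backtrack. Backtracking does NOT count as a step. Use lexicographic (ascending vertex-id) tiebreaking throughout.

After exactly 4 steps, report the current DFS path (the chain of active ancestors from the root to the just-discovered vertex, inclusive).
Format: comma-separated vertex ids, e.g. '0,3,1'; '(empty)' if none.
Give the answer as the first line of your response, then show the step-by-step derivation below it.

4,7,2

step 1: discover 4; path=4; order=4
step 2: discover 7; path=4>7; order=4,7
step 3: discover 0; path=4>7>0; order=4,7,0
step 4: discover 2; path=4>7>2; order=4,7,0,2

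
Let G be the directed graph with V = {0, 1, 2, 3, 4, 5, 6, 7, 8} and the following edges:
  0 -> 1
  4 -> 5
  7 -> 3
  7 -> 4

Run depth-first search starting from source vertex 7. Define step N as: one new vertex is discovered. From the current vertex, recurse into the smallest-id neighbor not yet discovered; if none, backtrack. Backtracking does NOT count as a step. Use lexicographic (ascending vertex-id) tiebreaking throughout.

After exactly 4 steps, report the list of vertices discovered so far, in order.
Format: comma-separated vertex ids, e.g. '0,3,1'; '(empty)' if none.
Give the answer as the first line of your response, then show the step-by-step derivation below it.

7,3,4,5

step 1: discover 7; path=7; order=7
step 2: discover 3; path=7>3; order=7,3
step 3: discover 4; path=7>4; order=7,3,4
step 4: discover 5; path=7>4>5; order=7,3,4,5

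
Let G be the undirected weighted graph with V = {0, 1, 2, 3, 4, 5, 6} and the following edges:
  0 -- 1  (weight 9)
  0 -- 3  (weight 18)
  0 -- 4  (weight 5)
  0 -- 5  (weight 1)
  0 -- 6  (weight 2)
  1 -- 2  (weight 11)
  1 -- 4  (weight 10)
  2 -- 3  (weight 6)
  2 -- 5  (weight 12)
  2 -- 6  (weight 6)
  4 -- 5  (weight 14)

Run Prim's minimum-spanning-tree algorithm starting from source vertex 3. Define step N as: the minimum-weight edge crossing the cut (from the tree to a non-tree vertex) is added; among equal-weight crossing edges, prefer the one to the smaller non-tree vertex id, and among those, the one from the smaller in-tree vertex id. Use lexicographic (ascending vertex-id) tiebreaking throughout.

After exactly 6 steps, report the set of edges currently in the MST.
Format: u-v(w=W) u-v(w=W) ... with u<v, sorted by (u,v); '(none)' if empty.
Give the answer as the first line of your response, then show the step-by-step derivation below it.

0-1(w=9) 0-4(w=5) 0-5(w=1) 0-6(w=2) 2-3(w=6) 2-6(w=6)

step 1: add edge 2-3 (w=6); MST = {2-3(w=6)}
step 2: add edge 2-6 (w=6); MST = {2-3(w=6) 2-6(w=6)}
step 3: add edge 0-6 (w=2); MST = {0-6(w=2) 2-3(w=6) 2-6(w=6)}
step 4: add edge 0-5 (w=1); MST = {0-5(w=1) 0-6(w=2) 2-3(w=6) 2-6(w=6)}
step 5: add edge 0-4 (w=5); MST = {0-4(w=5) 0-5(w=1) 0-6(w=2) 2-3(w=6) 2-6(w=6)}
step 6: add edge 0-1 (w=9); MST = {0-1(w=9) 0-4(w=5) 0-5(w=1) 0-6(w=2) 2-3(w=6) 2-6(w=6)}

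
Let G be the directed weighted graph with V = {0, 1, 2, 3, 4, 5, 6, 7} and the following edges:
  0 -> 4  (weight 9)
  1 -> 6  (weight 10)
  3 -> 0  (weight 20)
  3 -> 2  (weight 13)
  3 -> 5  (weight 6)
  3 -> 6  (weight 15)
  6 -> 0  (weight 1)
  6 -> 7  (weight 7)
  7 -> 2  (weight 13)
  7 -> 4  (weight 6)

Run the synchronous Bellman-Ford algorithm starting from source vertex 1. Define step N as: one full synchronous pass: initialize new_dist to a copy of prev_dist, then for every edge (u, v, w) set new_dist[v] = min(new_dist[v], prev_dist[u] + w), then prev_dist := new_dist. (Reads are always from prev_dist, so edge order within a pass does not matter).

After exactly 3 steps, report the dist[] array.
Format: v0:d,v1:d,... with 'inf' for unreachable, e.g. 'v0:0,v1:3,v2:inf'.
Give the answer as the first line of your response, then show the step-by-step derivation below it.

v0:11,v1:0,v2:30,v3:inf,v4:20,v5:inf,v6:10,v7:17

step 1: dist = v0:inf,v1:0,v2:inf,v3:inf,v4:inf,v5:inf,v6:10,v7:inf
step 2: dist = v0:11,v1:0,v2:inf,v3:inf,v4:inf,v5:inf,v6:10,v7:17
step 3: dist = v0:11,v1:0,v2:30,v3:inf,v4:20,v5:inf,v6:10,v7:17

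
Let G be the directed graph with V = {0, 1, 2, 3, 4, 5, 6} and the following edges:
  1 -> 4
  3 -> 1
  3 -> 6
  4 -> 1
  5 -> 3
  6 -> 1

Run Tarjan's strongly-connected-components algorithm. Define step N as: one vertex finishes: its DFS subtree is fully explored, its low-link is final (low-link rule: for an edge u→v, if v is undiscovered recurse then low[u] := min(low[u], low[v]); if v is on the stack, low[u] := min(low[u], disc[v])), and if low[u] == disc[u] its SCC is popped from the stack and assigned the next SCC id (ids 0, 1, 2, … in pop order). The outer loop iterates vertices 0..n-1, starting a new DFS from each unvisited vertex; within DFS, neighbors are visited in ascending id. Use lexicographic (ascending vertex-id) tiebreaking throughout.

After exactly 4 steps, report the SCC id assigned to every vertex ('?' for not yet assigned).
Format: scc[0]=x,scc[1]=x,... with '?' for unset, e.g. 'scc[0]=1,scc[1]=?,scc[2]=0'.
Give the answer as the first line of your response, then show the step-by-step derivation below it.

scc[0]=0,scc[1]=1,scc[2]=2,scc[3]=?,scc[4]=1,scc[5]=?,scc[6]=?

step 1: low=(low[0]=0,low[1]=?,low[2]=?,low[3]=?,low[4]=?,low[5]=?,low[6]=?); scc=(scc[0]=0,scc[1]=?,scc[2]=?,scc[3]=?,scc[4]=?,scc[5]=?,scc[6]=?)
step 2: low=(low[0]=0,low[1]=1,low[2]=?,low[3]=?,low[4]=1,low[5]=?,low[6]=?); scc=(scc[0]=0,scc[1]=?,scc[2]=?,scc[3]=?,scc[4]=?,scc[5]=?,scc[6]=?)
step 3: low=(low[0]=0,low[1]=1,low[2]=?,low[3]=?,low[4]=1,low[5]=?,low[6]=?); scc=(scc[0]=0,scc[1]=1,scc[2]=?,scc[3]=?,scc[4]=1,scc[5]=?,scc[6]=?)
step 4: low=(low[0]=0,low[1]=1,low[2]=3,low[3]=?,low[4]=1,low[5]=?,low[6]=?); scc=(scc[0]=0,scc[1]=1,scc[2]=2,scc[3]=?,scc[4]=1,scc[5]=?,scc[6]=?)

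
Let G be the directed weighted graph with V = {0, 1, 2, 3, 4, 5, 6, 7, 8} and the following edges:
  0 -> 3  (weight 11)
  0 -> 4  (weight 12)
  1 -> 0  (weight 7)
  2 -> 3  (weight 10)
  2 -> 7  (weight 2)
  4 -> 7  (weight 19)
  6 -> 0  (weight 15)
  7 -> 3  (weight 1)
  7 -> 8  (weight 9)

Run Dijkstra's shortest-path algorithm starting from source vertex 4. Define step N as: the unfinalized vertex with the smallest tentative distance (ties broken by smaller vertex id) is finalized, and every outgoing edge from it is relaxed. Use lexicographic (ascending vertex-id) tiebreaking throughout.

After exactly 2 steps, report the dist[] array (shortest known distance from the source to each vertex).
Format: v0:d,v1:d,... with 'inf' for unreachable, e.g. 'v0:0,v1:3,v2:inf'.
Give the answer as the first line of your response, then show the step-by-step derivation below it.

v0:inf,v1:inf,v2:inf,v3:20,v4:0,v5:inf,v6:inf,v7:19,v8:28

step 1: dist = v0:inf,v1:inf,v2:inf,v3:inf,v4:0,v5:inf,v6:inf,v7:19,v8:inf
step 2: dist = v0:inf,v1:inf,v2:inf,v3:20,v4:0,v5:inf,v6:inf,v7:19,v8:28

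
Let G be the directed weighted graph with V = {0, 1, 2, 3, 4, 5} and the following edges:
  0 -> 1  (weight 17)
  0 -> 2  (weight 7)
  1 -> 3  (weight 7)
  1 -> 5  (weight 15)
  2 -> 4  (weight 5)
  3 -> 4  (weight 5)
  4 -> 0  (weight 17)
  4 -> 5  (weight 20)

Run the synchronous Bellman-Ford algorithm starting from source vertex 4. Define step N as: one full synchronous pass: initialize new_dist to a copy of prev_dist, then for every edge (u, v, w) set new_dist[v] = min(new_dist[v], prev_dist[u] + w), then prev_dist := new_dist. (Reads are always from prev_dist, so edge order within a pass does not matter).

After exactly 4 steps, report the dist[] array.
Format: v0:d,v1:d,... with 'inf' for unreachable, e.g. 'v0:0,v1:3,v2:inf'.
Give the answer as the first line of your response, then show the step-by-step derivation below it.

v0:17,v1:34,v2:24,v3:41,v4:0,v5:20

step 1: dist = v0:17,v1:inf,v2:inf,v3:inf,v4:0,v5:20
step 2: dist = v0:17,v1:34,v2:24,v3:inf,v4:0,v5:20
step 3: dist = v0:17,v1:34,v2:24,v3:41,v4:0,v5:20
step 4: dist = v0:17,v1:34,v2:24,v3:41,v4:0,v5:20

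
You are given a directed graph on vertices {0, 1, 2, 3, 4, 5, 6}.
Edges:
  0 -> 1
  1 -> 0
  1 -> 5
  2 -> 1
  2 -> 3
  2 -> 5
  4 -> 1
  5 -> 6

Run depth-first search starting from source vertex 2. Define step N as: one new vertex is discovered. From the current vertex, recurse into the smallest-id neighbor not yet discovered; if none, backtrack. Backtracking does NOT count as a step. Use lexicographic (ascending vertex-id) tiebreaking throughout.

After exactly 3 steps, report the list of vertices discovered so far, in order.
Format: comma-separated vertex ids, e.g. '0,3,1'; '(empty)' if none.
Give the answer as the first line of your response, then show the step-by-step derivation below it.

2,1,0

step 1: discover 2; path=2; order=2
step 2: discover 1; path=2>1; order=2,1
step 3: discover 0; path=2>1>0; order=2,1,0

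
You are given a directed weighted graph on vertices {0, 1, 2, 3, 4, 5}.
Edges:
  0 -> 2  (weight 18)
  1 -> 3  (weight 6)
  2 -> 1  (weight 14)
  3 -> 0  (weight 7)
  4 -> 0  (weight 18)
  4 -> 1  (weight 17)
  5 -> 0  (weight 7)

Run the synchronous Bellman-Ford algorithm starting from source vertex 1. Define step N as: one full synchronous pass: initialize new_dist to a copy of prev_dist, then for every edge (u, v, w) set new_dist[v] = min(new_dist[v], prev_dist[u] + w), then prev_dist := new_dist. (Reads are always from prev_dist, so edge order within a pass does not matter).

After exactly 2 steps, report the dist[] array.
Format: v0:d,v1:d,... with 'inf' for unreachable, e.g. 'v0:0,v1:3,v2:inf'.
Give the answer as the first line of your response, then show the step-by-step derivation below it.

v0:13,v1:0,v2:inf,v3:6,v4:inf,v5:inf

step 1: dist = v0:inf,v1:0,v2:inf,v3:6,v4:inf,v5:inf
step 2: dist = v0:13,v1:0,v2:inf,v3:6,v4:inf,v5:inf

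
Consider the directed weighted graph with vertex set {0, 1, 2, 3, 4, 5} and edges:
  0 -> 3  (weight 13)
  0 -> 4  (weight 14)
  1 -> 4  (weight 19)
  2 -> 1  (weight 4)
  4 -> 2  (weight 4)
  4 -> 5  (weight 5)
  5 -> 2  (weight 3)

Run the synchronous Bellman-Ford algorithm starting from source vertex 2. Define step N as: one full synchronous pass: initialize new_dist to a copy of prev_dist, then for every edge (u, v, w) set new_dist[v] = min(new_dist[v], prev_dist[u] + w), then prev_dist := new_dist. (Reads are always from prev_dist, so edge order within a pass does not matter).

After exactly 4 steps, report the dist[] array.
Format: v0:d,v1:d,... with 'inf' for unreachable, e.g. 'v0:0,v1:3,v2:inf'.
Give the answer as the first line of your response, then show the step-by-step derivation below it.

v0:inf,v1:4,v2:0,v3:inf,v4:23,v5:28

step 1: dist = v0:inf,v1:4,v2:0,v3:inf,v4:inf,v5:inf
step 2: dist = v0:inf,v1:4,v2:0,v3:inf,v4:23,v5:inf
step 3: dist = v0:inf,v1:4,v2:0,v3:inf,v4:23,v5:28
step 4: dist = v0:inf,v1:4,v2:0,v3:inf,v4:23,v5:28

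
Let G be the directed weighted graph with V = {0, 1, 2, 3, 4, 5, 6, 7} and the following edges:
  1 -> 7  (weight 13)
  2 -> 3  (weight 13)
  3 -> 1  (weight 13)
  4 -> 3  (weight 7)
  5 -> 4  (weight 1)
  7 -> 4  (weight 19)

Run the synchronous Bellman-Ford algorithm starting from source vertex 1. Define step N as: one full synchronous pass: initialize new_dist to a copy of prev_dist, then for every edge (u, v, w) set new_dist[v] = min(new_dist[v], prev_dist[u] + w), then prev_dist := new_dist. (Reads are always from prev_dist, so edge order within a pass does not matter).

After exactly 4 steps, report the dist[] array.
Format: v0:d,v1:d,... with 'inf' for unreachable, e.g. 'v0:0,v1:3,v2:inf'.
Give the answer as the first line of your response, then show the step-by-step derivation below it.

v0:inf,v1:0,v2:inf,v3:39,v4:32,v5:inf,v6:inf,v7:13

step 1: dist = v0:inf,v1:0,v2:inf,v3:inf,v4:inf,v5:inf,v6:inf,v7:13
step 2: dist = v0:inf,v1:0,v2:inf,v3:inf,v4:32,v5:inf,v6:inf,v7:13
step 3: dist = v0:inf,v1:0,v2:inf,v3:39,v4:32,v5:inf,v6:inf,v7:13
step 4: dist = v0:inf,v1:0,v2:inf,v3:39,v4:32,v5:inf,v6:inf,v7:13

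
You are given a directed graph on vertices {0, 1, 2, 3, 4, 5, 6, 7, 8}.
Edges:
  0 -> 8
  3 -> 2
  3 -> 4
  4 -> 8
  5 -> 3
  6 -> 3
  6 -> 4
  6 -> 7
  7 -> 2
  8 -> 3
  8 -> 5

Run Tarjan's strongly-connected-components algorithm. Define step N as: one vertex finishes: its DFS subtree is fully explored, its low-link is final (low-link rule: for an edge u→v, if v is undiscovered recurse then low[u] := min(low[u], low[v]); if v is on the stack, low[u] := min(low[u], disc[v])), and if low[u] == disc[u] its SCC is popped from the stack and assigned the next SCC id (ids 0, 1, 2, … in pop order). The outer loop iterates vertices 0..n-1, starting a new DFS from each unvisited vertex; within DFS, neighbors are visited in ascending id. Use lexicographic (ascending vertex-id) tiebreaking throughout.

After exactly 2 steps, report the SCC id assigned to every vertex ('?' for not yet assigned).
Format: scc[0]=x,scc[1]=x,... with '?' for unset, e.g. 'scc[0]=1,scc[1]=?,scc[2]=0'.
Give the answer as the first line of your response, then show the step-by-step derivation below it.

scc[0]=?,scc[1]=?,scc[2]=0,scc[3]=?,scc[4]=?,scc[5]=?,scc[6]=?,scc[7]=?,scc[8]=?

step 1: low=(low[0]=0,low[1]=?,low[2]=3,low[3]=2,low[4]=?,low[5]=?,low[6]=?,low[7]=?,low[8]=1); scc=(scc[0]=?,scc[1]=?,scc[2]=0,scc[3]=?,scc[4]=?,scc[5]=?,scc[6]=?,scc[7]=?,scc[8]=?)
step 2: low=(low[0]=0,low[1]=?,low[2]=3,low[3]=2,low[4]=1,low[5]=?,low[6]=?,low[7]=?,low[8]=1); scc=(scc[0]=?,scc[1]=?,scc[2]=0,scc[3]=?,scc[4]=?,scc[5]=?,scc[6]=?,scc[7]=?,scc[8]=?)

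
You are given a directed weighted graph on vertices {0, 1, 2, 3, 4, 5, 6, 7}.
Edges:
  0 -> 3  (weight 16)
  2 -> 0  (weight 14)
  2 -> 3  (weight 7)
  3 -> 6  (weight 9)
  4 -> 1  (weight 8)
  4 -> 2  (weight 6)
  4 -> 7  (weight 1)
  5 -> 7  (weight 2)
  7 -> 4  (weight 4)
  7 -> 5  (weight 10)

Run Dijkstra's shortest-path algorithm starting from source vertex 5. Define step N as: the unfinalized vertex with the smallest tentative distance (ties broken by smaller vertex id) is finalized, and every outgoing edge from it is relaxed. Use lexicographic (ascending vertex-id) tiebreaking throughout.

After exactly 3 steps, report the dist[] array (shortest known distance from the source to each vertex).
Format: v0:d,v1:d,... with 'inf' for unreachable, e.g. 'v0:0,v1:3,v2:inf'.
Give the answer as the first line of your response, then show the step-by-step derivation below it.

v0:inf,v1:14,v2:12,v3:inf,v4:6,v5:0,v6:inf,v7:2

step 1: dist = v0:inf,v1:inf,v2:inf,v3:inf,v4:inf,v5:0,v6:inf,v7:2
step 2: dist = v0:inf,v1:inf,v2:inf,v3:inf,v4:6,v5:0,v6:inf,v7:2
step 3: dist = v0:inf,v1:14,v2:12,v3:inf,v4:6,v5:0,v6:inf,v7:2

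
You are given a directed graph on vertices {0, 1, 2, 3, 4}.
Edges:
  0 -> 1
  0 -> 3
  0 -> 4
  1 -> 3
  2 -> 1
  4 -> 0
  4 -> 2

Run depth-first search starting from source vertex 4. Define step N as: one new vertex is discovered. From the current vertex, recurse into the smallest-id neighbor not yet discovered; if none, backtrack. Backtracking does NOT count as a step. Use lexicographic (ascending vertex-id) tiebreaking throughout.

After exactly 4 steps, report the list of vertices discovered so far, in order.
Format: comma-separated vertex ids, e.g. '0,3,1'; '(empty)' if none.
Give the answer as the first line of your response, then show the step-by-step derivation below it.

4,0,1,3

step 1: discover 4; path=4; order=4
step 2: discover 0; path=4>0; order=4,0
step 3: discover 1; path=4>0>1; order=4,0,1
step 4: discover 3; path=4>0>1>3; order=4,0,1,3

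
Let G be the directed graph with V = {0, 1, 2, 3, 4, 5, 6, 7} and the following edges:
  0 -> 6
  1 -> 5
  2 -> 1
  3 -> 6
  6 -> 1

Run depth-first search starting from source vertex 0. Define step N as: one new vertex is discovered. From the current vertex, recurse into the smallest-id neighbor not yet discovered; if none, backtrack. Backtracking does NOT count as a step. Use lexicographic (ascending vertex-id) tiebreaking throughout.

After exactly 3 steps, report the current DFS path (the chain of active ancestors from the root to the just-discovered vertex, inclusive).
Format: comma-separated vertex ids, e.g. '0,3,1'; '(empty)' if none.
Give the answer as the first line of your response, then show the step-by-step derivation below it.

0,6,1

step 1: discover 0; path=0; order=0
step 2: discover 6; path=0>6; order=0,6
step 3: discover 1; path=0>6>1; order=0,6,1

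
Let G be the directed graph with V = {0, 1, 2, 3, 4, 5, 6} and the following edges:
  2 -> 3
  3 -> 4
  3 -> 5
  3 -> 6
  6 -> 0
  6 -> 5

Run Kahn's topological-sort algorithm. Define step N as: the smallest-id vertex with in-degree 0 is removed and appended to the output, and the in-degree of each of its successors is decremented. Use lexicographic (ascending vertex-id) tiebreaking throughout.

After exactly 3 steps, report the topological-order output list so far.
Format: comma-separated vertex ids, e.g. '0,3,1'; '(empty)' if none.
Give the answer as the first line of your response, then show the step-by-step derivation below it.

1,2,3

step 1: output 1; order=[1]; indeg=(1,0,0,1,1,2,1)
step 2: output 2; order=[1,2]; indeg=(1,0,0,0,1,2,1)
step 3: output 3; order=[1,2,3]; indeg=(1,0,0,0,0,1,0)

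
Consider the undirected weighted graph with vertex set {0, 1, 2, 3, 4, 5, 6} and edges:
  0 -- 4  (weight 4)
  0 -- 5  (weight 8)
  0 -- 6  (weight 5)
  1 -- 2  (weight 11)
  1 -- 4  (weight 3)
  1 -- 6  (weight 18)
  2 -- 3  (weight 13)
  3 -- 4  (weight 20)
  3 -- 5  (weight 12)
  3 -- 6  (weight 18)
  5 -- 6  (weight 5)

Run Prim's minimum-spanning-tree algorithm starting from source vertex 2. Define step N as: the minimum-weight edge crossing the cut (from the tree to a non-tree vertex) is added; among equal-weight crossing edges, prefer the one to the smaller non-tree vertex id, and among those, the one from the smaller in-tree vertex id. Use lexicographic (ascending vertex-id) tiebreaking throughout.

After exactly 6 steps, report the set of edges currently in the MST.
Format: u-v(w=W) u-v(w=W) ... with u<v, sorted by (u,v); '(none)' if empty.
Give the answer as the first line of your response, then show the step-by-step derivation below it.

0-4(w=4) 0-6(w=5) 1-2(w=11) 1-4(w=3) 3-5(w=12) 5-6(w=5)

step 1: add edge 1-2 (w=11); MST = {1-2(w=11)}
step 2: add edge 1-4 (w=3); MST = {1-2(w=11) 1-4(w=3)}
step 3: add edge 0-4 (w=4); MST = {0-4(w=4) 1-2(w=11) 1-4(w=3)}
step 4: add edge 0-6 (w=5); MST = {0-4(w=4) 0-6(w=5) 1-2(w=11) 1-4(w=3)}
step 5: add edge 5-6 (w=5); MST = {0-4(w=4) 0-6(w=5) 1-2(w=11) 1-4(w=3) 5-6(w=5)}
step 6: add edge 3-5 (w=12); MST = {0-4(w=4) 0-6(w=5) 1-2(w=11) 1-4(w=3) 3-5(w=12) 5-6(w=5)}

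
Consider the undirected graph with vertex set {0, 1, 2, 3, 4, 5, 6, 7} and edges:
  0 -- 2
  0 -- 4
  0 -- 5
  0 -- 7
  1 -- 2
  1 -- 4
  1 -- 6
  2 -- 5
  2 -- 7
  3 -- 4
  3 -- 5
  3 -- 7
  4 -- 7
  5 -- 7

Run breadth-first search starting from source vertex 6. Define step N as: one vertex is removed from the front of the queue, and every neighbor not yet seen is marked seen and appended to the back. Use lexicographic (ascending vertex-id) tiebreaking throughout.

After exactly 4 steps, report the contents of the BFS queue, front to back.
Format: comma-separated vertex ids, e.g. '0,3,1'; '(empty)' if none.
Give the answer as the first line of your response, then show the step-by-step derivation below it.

0,5,7,3

step 1: dequeue 6; queue=[1]; order=6
step 2: dequeue 1; queue=[2,4]; order=6,1
step 3: dequeue 2; queue=[4,0,5,7]; order=6,1,2
step 4: dequeue 4; queue=[0,5,7,3]; order=6,1,2,4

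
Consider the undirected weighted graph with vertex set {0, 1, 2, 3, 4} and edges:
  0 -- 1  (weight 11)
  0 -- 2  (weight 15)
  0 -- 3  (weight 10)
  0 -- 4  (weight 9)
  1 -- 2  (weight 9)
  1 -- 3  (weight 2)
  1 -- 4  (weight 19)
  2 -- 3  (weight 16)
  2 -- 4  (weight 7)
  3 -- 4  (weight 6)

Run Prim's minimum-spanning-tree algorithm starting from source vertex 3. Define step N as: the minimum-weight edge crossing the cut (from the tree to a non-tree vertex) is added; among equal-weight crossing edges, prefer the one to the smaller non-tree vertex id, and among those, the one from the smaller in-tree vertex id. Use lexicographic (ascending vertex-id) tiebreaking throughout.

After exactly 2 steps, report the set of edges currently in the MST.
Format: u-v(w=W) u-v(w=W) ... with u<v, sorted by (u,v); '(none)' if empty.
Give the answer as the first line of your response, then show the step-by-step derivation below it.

1-3(w=2) 3-4(w=6)

step 1: add edge 1-3 (w=2); MST = {1-3(w=2)}
step 2: add edge 3-4 (w=6); MST = {1-3(w=2) 3-4(w=6)}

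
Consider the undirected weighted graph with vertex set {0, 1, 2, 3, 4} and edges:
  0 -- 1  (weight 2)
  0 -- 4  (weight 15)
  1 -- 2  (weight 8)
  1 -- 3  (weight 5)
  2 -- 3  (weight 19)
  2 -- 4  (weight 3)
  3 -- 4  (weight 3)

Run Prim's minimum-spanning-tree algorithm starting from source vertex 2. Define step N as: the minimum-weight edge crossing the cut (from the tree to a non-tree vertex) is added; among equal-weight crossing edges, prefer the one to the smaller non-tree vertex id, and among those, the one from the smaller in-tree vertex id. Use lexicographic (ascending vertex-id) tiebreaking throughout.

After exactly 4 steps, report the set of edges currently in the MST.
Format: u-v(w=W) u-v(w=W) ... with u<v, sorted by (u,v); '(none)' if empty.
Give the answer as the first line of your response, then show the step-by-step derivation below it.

0-1(w=2) 1-3(w=5) 2-4(w=3) 3-4(w=3)

step 1: add edge 2-4 (w=3); MST = {2-4(w=3)}
step 2: add edge 3-4 (w=3); MST = {2-4(w=3) 3-4(w=3)}
step 3: add edge 1-3 (w=5); MST = {1-3(w=5) 2-4(w=3) 3-4(w=3)}
step 4: add edge 0-1 (w=2); MST = {0-1(w=2) 1-3(w=5) 2-4(w=3) 3-4(w=3)}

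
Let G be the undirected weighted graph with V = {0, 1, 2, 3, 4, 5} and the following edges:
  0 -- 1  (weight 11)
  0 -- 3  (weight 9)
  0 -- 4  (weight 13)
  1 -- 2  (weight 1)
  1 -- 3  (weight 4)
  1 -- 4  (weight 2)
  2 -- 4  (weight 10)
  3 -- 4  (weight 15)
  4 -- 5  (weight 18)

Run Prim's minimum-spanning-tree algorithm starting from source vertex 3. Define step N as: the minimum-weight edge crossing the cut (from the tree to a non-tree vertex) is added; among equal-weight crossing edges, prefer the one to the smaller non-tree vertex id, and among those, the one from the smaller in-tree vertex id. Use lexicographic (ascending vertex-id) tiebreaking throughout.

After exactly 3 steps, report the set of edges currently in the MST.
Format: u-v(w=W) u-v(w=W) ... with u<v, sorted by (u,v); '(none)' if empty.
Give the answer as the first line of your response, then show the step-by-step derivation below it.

1-2(w=1) 1-3(w=4) 1-4(w=2)

step 1: add edge 1-3 (w=4); MST = {1-3(w=4)}
step 2: add edge 1-2 (w=1); MST = {1-2(w=1) 1-3(w=4)}
step 3: add edge 1-4 (w=2); MST = {1-2(w=1) 1-3(w=4) 1-4(w=2)}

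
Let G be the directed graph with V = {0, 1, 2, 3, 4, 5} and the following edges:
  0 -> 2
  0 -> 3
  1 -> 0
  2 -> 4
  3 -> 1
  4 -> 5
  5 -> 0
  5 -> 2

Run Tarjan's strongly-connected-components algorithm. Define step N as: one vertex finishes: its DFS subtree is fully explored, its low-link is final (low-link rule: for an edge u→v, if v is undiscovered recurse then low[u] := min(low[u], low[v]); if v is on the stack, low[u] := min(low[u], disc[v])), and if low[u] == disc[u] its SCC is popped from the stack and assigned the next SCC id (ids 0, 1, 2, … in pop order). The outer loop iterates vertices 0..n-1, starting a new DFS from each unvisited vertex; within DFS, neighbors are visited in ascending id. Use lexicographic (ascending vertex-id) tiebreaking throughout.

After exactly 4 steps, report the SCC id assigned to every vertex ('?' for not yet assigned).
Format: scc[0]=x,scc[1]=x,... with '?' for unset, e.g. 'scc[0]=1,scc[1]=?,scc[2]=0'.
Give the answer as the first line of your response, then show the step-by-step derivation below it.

scc[0]=?,scc[1]=?,scc[2]=?,scc[3]=?,scc[4]=?,scc[5]=?

step 1: low=(low[0]=0,low[1]=?,low[2]=1,low[3]=?,low[4]=2,low[5]=0); scc=(scc[0]=?,scc[1]=?,scc[2]=?,scc[3]=?,scc[4]=?,scc[5]=?)
step 2: low=(low[0]=0,low[1]=?,low[2]=1,low[3]=?,low[4]=0,low[5]=0); scc=(scc[0]=?,scc[1]=?,scc[2]=?,scc[3]=?,scc[4]=?,scc[5]=?)
step 3: low=(low[0]=0,low[1]=?,low[2]=0,low[3]=?,low[4]=0,low[5]=0); scc=(scc[0]=?,scc[1]=?,scc[2]=?,scc[3]=?,scc[4]=?,scc[5]=?)
step 4: low=(low[0]=0,low[1]=0,low[2]=0,low[3]=4,low[4]=0,low[5]=0); scc=(scc[0]=?,scc[1]=?,scc[2]=?,scc[3]=?,scc[4]=?,scc[5]=?)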